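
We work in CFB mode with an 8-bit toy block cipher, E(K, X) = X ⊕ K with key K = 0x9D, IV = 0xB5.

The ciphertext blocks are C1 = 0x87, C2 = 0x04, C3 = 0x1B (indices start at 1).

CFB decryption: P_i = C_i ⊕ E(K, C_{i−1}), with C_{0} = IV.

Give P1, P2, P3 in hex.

P1: E(K, 0xB5) = 0x28; 0x87 ⊕ 0x28 = 0xAF.
P2: E(K, 0x87) = 0x1A; 0x04 ⊕ 0x1A = 0x1E.
P3: E(K, 0x04) = 0x99; 0x1B ⊕ 0x99 = 0x82.

P1 = 0xAF, P2 = 0x1E, P3 = 0x82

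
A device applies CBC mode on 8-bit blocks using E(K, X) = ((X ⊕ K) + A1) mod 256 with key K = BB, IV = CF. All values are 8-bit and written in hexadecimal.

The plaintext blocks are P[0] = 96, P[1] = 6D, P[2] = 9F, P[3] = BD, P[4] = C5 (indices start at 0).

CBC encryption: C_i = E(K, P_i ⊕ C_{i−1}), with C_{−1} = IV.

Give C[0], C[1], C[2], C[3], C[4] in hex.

C[0] = 83, C[1] = F6, C[2] = 73, C[3] = 16, C[4] = 09

C[0]: P[0] ⊕ CF = 59; E(K, 59) = 83.
C[1]: P[1] ⊕ 83 = EE; E(K, EE) = F6.
C[2]: P[2] ⊕ F6 = 69; E(K, 69) = 73.
C[3]: P[3] ⊕ 73 = CE; E(K, CE) = 16.
C[4]: P[4] ⊕ 16 = D3; E(K, D3) = 09.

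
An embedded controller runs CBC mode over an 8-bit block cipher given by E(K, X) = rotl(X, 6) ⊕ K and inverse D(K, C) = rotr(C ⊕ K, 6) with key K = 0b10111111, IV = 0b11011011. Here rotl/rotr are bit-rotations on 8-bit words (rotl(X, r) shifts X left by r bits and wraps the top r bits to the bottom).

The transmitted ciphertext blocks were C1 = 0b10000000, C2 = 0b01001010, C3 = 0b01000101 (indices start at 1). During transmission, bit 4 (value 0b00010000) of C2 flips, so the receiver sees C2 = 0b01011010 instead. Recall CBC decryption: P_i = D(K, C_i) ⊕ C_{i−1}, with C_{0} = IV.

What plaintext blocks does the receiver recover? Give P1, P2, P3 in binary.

P1 = 0b00100111, P2 = 0b00010111, P3 = 0b10110001

Only C2 changed, to 0b01011010. In CBC, a change in C_i garbles P_i and flips the same bit in P_{i+1}. Decrypting the received ciphertext:
P1: D(K, 0b10000000) = 0b11111100; 0b11111100 ⊕ 0b11011011 = 0b00100111.
P2: D(K, 0b01011010) = 0b10010111; 0b10010111 ⊕ 0b10000000 = 0b00010111.
P3: D(K, 0b01000101) = 0b11101011; 0b11101011 ⊕ 0b01011010 = 0b10110001.
Blocks that differ from the original plaintext: P2, P3.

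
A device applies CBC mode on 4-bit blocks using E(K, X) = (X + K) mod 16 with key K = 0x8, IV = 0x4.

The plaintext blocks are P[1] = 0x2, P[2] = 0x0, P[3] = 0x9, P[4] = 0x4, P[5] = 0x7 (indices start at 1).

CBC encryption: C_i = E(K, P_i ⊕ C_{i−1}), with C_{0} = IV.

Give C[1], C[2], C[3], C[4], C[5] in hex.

C[1] = 0xE, C[2] = 0x6, C[3] = 0x7, C[4] = 0xB, C[5] = 0x4

C[1]: P[1] ⊕ 0x4 = 0x6; E(K, 0x6) = 0xE.
C[2]: P[2] ⊕ 0xE = 0xE; E(K, 0xE) = 0x6.
C[3]: P[3] ⊕ 0x6 = 0xF; E(K, 0xF) = 0x7.
C[4]: P[4] ⊕ 0x7 = 0x3; E(K, 0x3) = 0xB.
C[5]: P[5] ⊕ 0xB = 0xC; E(K, 0xC) = 0x4.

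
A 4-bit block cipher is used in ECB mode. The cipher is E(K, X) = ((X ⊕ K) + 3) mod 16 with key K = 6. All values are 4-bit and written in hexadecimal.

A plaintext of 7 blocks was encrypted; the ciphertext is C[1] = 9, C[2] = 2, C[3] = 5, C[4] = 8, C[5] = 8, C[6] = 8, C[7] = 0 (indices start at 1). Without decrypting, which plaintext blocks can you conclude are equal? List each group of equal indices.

P[4] = P[5] = P[6]

ECB encrypts each block independently with the same key, so equal ciphertext blocks imply equal plaintext blocks.
C[4] = C[5] = C[6] = 8, so P[4] = P[5] = P[6].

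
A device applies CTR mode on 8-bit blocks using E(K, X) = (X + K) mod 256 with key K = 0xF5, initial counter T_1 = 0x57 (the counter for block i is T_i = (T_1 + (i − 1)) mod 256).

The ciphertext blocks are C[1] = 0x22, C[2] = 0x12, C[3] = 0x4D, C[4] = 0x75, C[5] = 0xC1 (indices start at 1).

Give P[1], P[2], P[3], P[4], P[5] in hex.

P[1] = 0x6E, P[2] = 0x5F, P[3] = 0x03, P[4] = 0x3A, P[5] = 0x91

CTR decryption: S_i = E(K, T_i) where T_i is the counter for block i; P_i = C_i ⊕ S_i.
P[1]: T = 0x57, S = E(K, T) = 0x4C; 0x22 ⊕ 0x4C = 0x6E.
P[2]: T = 0x58, S = E(K, T) = 0x4D; 0x12 ⊕ 0x4D = 0x5F.
P[3]: T = 0x59, S = E(K, T) = 0x4E; 0x4D ⊕ 0x4E = 0x03.
P[4]: T = 0x5A, S = E(K, T) = 0x4F; 0x75 ⊕ 0x4F = 0x3A.
P[5]: T = 0x5B, S = E(K, T) = 0x50; 0xC1 ⊕ 0x50 = 0x91.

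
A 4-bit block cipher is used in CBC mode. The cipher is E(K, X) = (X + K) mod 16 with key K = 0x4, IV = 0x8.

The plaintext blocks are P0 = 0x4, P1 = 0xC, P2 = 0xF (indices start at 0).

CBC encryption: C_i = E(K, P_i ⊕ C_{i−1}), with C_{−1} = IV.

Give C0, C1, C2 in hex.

C0 = 0x0, C1 = 0x0, C2 = 0x3

C0: P0 ⊕ 0x8 = 0xC; E(K, 0xC) = 0x0.
C1: P1 ⊕ 0x0 = 0xC; E(K, 0xC) = 0x0.
C2: P2 ⊕ 0x0 = 0xF; E(K, 0xF) = 0x3.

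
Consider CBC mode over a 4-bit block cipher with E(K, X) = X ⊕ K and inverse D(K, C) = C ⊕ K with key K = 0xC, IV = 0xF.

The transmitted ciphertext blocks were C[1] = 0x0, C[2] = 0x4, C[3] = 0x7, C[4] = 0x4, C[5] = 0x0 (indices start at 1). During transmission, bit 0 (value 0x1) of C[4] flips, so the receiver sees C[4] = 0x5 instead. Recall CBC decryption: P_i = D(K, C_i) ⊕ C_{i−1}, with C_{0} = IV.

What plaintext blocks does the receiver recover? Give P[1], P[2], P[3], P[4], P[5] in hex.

P[1] = 0x3, P[2] = 0x8, P[3] = 0xF, P[4] = 0xE, P[5] = 0x9

Only C[4] changed, to 0x5. In CBC, a change in C_i garbles P_i and flips the same bit in P_{i+1}. Decrypting the received ciphertext:
P[1]: D(K, 0x0) = 0xC; 0xC ⊕ 0xF = 0x3.
P[2]: D(K, 0x4) = 0x8; 0x8 ⊕ 0x0 = 0x8.
P[3]: D(K, 0x7) = 0xB; 0xB ⊕ 0x4 = 0xF.
P[4]: D(K, 0x5) = 0x9; 0x9 ⊕ 0x7 = 0xE.
P[5]: D(K, 0x0) = 0xC; 0xC ⊕ 0x5 = 0x9.
Blocks that differ from the original plaintext: P[4], P[5].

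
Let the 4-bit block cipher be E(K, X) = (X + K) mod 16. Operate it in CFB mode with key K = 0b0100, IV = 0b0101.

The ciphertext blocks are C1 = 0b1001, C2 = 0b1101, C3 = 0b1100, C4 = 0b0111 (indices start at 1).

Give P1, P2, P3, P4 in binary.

CFB decryption: P_i = C_i ⊕ E(K, C_{i−1}), with C_{0} = IV.
P1: E(K, 0b0101) = 0b1001; 0b1001 ⊕ 0b1001 = 0b0000.
P2: E(K, 0b1001) = 0b1101; 0b1101 ⊕ 0b1101 = 0b0000.
P3: E(K, 0b1101) = 0b0001; 0b1100 ⊕ 0b0001 = 0b1101.
P4: E(K, 0b1100) = 0b0000; 0b0111 ⊕ 0b0000 = 0b0111.

P1 = 0b0000, P2 = 0b0000, P3 = 0b1101, P4 = 0b0111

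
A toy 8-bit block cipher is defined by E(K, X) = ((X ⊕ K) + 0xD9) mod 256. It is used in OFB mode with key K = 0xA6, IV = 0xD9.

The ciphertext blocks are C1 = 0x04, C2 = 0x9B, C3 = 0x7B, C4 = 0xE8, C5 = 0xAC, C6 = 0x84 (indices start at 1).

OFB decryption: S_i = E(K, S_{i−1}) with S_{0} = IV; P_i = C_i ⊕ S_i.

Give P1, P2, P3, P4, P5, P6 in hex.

P1 = 0x5C, P2 = 0x4C, P3 = 0x31, P4 = 0x2D, P5 = 0x90, P6 = 0xF7

P1: S = E(K, 0xD9) = 0x58; 0x04 ⊕ 0x58 = 0x5C.
P2: S = E(K, 0x58) = 0xD7; 0x9B ⊕ 0xD7 = 0x4C.
P3: S = E(K, 0xD7) = 0x4A; 0x7B ⊕ 0x4A = 0x31.
P4: S = E(K, 0x4A) = 0xC5; 0xE8 ⊕ 0xC5 = 0x2D.
P5: S = E(K, 0xC5) = 0x3C; 0xAC ⊕ 0x3C = 0x90.
P6: S = E(K, 0x3C) = 0x73; 0x84 ⊕ 0x73 = 0xF7.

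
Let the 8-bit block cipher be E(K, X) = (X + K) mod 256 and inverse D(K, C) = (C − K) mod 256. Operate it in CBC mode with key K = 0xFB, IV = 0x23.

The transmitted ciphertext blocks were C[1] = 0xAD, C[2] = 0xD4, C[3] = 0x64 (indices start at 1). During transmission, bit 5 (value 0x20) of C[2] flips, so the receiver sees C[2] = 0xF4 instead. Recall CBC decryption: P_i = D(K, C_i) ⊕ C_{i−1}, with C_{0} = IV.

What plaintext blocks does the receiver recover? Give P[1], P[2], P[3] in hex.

P[1] = 0x91, P[2] = 0x54, P[3] = 0x9D

Only C[2] changed, to 0xF4. In CBC, a change in C_i garbles P_i and flips the same bit in P_{i+1}. Decrypting the received ciphertext:
P[1]: D(K, 0xAD) = 0xB2; 0xB2 ⊕ 0x23 = 0x91.
P[2]: D(K, 0xF4) = 0xF9; 0xF9 ⊕ 0xAD = 0x54.
P[3]: D(K, 0x64) = 0x69; 0x69 ⊕ 0xF4 = 0x9D.
Blocks that differ from the original plaintext: P[2], P[3].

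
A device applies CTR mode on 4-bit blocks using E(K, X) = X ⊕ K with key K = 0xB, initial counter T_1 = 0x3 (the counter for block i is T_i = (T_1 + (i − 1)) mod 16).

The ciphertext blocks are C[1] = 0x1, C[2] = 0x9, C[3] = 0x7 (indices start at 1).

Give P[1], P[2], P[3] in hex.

P[1] = 0x9, P[2] = 0x6, P[3] = 0x9

CTR decryption: S_i = E(K, T_i) where T_i is the counter for block i; P_i = C_i ⊕ S_i.
P[1]: T = 0x3, S = E(K, T) = 0x8; 0x1 ⊕ 0x8 = 0x9.
P[2]: T = 0x4, S = E(K, T) = 0xF; 0x9 ⊕ 0xF = 0x6.
P[3]: T = 0x5, S = E(K, T) = 0xE; 0x7 ⊕ 0xE = 0x9.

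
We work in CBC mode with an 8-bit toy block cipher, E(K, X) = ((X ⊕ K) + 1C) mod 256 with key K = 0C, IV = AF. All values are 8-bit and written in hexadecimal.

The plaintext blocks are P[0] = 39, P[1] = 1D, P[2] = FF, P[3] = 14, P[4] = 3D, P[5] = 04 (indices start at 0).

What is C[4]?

C[4] = 5D

CBC encryption: C_i = E(K, P_i ⊕ C_{i−1}), with C_{−1} = IV.
C[0]: P[0] ⊕ AF = 96; E(K, 96) = B6.
C[1]: P[1] ⊕ B6 = AB; E(K, AB) = C3.
C[2]: P[2] ⊕ C3 = 3C; E(K, 3C) = 4C.
C[3]: P[3] ⊕ 4C = 58; E(K, 58) = 70.
C[4]: P[4] ⊕ 70 = 4D; E(K, 4D) = 5D.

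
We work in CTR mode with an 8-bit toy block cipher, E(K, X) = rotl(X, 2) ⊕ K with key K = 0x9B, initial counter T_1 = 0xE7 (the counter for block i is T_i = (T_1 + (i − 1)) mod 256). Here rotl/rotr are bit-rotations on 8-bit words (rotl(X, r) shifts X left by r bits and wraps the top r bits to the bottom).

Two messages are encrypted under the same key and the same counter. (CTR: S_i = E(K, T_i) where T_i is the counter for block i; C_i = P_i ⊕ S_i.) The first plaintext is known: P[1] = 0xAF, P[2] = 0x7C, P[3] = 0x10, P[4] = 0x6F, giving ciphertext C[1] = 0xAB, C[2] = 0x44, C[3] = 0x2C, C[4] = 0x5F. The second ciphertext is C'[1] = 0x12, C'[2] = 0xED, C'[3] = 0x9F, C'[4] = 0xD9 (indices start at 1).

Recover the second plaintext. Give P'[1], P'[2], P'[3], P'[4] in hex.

In CTR with a reused counter, both messages share the same keystream S_i, so C_i ⊕ C'_i = P_i ⊕ P'_i and thus P'_i = P_i ⊕ C_i ⊕ C'_i.
P'[1]: 0xAF ⊕ 0xAB ⊕ 0x12 = 0x16.
P'[2]: 0x7C ⊕ 0x44 ⊕ 0xED = 0xD5.
P'[3]: 0x10 ⊕ 0x2C ⊕ 0x9F = 0xA3.
P'[4]: 0x6F ⊕ 0x5F ⊕ 0xD9 = 0xE9.

P'[1] = 0x16, P'[2] = 0xD5, P'[3] = 0xA3, P'[4] = 0xE9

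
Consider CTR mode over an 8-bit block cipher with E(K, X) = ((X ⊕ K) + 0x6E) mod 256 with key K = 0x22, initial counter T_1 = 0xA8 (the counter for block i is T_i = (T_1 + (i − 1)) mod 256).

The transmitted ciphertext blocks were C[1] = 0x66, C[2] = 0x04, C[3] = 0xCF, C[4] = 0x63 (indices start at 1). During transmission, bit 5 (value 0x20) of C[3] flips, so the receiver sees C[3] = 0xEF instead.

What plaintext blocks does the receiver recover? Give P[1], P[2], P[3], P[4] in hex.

CTR decryption: S_i = E(K, T_i) where T_i is the counter for block i; P_i = C_i ⊕ S_i.
Only C[3] changed, to 0xEF. In CTR, a change in C_i flips the same bit in P_i only; the keystream is unaffected. Decrypting the received ciphertext:
P[1]: T = 0xA8, S = E(K, T) = 0xF8; 0x66 ⊕ 0xF8 = 0x9E.
P[2]: T = 0xA9, S = E(K, T) = 0xF9; 0x04 ⊕ 0xF9 = 0xFD.
P[3]: T = 0xAA, S = E(K, T) = 0xF6; 0xEF ⊕ 0xF6 = 0x19.
P[4]: T = 0xAB, S = E(K, T) = 0xF7; 0x63 ⊕ 0xF7 = 0x94.
Blocks that differ from the original plaintext: P[3].

P[1] = 0x9E, P[2] = 0xFD, P[3] = 0x19, P[4] = 0x94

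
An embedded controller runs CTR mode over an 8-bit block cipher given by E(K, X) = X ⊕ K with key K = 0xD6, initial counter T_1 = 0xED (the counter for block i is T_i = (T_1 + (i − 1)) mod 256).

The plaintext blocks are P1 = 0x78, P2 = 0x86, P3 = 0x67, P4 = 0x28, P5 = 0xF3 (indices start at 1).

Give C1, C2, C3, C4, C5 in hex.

CTR encryption: S_i = E(K, T_i) where T_i is the counter for block i; C_i = P_i ⊕ S_i.
C1: T = 0xED, S = E(K, T) = 0x3B; 0x78 ⊕ 0x3B = 0x43.
C2: T = 0xEE, S = E(K, T) = 0x38; 0x86 ⊕ 0x38 = 0xBE.
C3: T = 0xEF, S = E(K, T) = 0x39; 0x67 ⊕ 0x39 = 0x5E.
C4: T = 0xF0, S = E(K, T) = 0x26; 0x28 ⊕ 0x26 = 0x0E.
C5: T = 0xF1, S = E(K, T) = 0x27; 0xF3 ⊕ 0x27 = 0xD4.

C1 = 0x43, C2 = 0xBE, C3 = 0x5E, C4 = 0x0E, C5 = 0xD4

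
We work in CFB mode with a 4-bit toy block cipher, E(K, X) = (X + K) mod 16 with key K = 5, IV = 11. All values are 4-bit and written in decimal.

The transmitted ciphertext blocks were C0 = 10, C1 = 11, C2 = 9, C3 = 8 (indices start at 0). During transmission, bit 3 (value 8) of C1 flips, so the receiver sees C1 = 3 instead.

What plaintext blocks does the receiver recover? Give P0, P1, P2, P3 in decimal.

CFB decryption: P_i = C_i ⊕ E(K, C_{i−1}), with C_{−1} = IV.
Only C1 changed, to 3. In CFB, a change in C_i flips the same bit in P_i and garbles P_{i+1}. Decrypting the received ciphertext:
P0: E(K, 11) = 0; 10 ⊕ 0 = 10.
P1: E(K, 10) = 15; 3 ⊕ 15 = 12.
P2: E(K, 3) = 8; 9 ⊕ 8 = 1.
P3: E(K, 9) = 14; 8 ⊕ 14 = 6.
Blocks that differ from the original plaintext: P1, P2.

P0 = 10, P1 = 12, P2 = 1, P3 = 6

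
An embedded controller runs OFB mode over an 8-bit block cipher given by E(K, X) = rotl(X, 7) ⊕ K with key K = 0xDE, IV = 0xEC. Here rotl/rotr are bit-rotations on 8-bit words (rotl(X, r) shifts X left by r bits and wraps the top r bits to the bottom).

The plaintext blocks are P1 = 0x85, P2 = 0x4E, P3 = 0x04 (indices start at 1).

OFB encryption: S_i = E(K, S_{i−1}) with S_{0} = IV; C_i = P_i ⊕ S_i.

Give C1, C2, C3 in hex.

C1: S = E(K, 0xEC) = 0xA8; 0x85 ⊕ 0xA8 = 0x2D.
C2: S = E(K, 0xA8) = 0x8A; 0x4E ⊕ 0x8A = 0xC4.
C3: S = E(K, 0x8A) = 0x9B; 0x04 ⊕ 0x9B = 0x9F.

C1 = 0x2D, C2 = 0xC4, C3 = 0x9F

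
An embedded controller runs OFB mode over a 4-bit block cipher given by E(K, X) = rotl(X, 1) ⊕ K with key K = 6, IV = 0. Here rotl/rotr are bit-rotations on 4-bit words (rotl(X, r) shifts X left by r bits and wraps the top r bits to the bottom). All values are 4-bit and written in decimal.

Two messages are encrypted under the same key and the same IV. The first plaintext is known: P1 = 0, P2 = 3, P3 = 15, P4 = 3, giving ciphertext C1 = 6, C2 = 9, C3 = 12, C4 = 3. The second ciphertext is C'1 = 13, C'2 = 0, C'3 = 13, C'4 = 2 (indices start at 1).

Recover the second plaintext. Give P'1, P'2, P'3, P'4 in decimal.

P'1 = 11, P'2 = 10, P'3 = 14, P'4 = 2

In OFB with a reused IV, both messages share the same keystream S_i, so C_i ⊕ C'_i = P_i ⊕ P'_i and thus P'_i = P_i ⊕ C_i ⊕ C'_i.
P'1: 0 ⊕ 6 ⊕ 13 = 11.
P'2: 3 ⊕ 9 ⊕ 0 = 10.
P'3: 15 ⊕ 12 ⊕ 13 = 14.
P'4: 3 ⊕ 3 ⊕ 2 = 2.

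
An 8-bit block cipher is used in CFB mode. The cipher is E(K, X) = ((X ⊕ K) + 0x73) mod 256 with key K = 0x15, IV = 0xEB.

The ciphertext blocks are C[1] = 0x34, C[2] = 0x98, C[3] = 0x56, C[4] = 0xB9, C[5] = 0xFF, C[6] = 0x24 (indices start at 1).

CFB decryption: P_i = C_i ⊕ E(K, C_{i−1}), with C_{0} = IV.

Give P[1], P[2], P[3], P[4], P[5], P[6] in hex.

P[1] = 0x45, P[2] = 0x0C, P[3] = 0x56, P[4] = 0x0F, P[5] = 0xE0, P[6] = 0x79

P[1]: E(K, 0xEB) = 0x71; 0x34 ⊕ 0x71 = 0x45.
P[2]: E(K, 0x34) = 0x94; 0x98 ⊕ 0x94 = 0x0C.
P[3]: E(K, 0x98) = 0x00; 0x56 ⊕ 0x00 = 0x56.
P[4]: E(K, 0x56) = 0xB6; 0xB9 ⊕ 0xB6 = 0x0F.
P[5]: E(K, 0xB9) = 0x1F; 0xFF ⊕ 0x1F = 0xE0.
P[6]: E(K, 0xFF) = 0x5D; 0x24 ⊕ 0x5D = 0x79.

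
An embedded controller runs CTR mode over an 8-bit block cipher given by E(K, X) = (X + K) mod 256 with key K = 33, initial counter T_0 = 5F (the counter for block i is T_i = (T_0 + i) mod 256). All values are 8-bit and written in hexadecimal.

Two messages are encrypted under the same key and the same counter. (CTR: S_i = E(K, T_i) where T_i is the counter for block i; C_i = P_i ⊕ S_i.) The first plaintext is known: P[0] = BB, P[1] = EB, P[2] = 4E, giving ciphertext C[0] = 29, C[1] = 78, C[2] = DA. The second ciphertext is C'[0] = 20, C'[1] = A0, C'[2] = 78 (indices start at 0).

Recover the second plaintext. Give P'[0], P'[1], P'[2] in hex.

P'[0] = B2, P'[1] = 33, P'[2] = EC

In CTR with a reused counter, both messages share the same keystream S_i, so C_i ⊕ C'_i = P_i ⊕ P'_i and thus P'_i = P_i ⊕ C_i ⊕ C'_i.
P'[0]: BB ⊕ 29 ⊕ 20 = B2.
P'[1]: EB ⊕ 78 ⊕ A0 = 33.
P'[2]: 4E ⊕ DA ⊕ 78 = EC.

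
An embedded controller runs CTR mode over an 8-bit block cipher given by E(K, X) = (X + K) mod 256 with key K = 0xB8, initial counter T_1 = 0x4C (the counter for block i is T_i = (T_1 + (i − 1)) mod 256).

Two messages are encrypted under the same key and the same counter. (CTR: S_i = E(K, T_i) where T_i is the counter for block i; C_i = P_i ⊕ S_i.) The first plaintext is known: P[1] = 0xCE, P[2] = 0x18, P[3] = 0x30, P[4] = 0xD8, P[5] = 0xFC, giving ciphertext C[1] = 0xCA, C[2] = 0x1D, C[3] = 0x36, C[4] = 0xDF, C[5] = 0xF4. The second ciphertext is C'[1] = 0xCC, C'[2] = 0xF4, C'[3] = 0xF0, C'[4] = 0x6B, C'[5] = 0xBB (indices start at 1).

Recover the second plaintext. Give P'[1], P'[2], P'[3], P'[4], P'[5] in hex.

P'[1] = 0xC8, P'[2] = 0xF1, P'[3] = 0xF6, P'[4] = 0x6C, P'[5] = 0xB3

In CTR with a reused counter, both messages share the same keystream S_i, so C_i ⊕ C'_i = P_i ⊕ P'_i and thus P'_i = P_i ⊕ C_i ⊕ C'_i.
P'[1]: 0xCE ⊕ 0xCA ⊕ 0xCC = 0xC8.
P'[2]: 0x18 ⊕ 0x1D ⊕ 0xF4 = 0xF1.
P'[3]: 0x30 ⊕ 0x36 ⊕ 0xF0 = 0xF6.
P'[4]: 0xD8 ⊕ 0xDF ⊕ 0x6B = 0x6C.
P'[5]: 0xFC ⊕ 0xF4 ⊕ 0xBB = 0xB3.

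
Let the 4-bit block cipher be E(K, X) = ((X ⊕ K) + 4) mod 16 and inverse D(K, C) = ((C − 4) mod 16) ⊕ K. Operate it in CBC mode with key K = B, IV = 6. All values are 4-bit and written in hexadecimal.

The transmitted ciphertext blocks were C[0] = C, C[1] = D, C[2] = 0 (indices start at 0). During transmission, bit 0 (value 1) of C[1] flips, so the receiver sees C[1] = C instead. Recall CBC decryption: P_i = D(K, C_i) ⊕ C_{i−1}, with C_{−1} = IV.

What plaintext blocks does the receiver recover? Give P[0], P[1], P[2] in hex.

P[0] = 5, P[1] = F, P[2] = B

Only C[1] changed, to C. In CBC, a change in C_i garbles P_i and flips the same bit in P_{i+1}. Decrypting the received ciphertext:
P[0]: D(K, C) = 3; 3 ⊕ 6 = 5.
P[1]: D(K, C) = 3; 3 ⊕ C = F.
P[2]: D(K, 0) = 7; 7 ⊕ C = B.
Blocks that differ from the original plaintext: P[1], P[2].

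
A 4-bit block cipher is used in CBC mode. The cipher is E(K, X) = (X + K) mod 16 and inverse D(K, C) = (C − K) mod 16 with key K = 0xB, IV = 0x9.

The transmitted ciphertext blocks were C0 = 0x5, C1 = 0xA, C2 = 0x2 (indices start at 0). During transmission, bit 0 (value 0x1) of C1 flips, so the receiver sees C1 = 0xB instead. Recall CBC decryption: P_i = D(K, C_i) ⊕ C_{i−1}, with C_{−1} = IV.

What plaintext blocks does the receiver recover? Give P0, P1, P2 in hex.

Only C1 changed, to 0xB. In CBC, a change in C_i garbles P_i and flips the same bit in P_{i+1}. Decrypting the received ciphertext:
P0: D(K, 0x5) = 0xA; 0xA ⊕ 0x9 = 0x3.
P1: D(K, 0xB) = 0x0; 0x0 ⊕ 0x5 = 0x5.
P2: D(K, 0x2) = 0x7; 0x7 ⊕ 0xB = 0xC.
Blocks that differ from the original plaintext: P1, P2.

P0 = 0x3, P1 = 0x5, P2 = 0xC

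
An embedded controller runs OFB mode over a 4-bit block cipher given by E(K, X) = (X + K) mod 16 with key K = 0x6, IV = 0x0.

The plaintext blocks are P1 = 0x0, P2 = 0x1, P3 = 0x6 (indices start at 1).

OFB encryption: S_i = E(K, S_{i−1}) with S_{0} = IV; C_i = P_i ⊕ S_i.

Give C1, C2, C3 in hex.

C1 = 0x6, C2 = 0xD, C3 = 0x4

C1: S = E(K, 0x0) = 0x6; 0x0 ⊕ 0x6 = 0x6.
C2: S = E(K, 0x6) = 0xC; 0x1 ⊕ 0xC = 0xD.
C3: S = E(K, 0xC) = 0x2; 0x6 ⊕ 0x2 = 0x4.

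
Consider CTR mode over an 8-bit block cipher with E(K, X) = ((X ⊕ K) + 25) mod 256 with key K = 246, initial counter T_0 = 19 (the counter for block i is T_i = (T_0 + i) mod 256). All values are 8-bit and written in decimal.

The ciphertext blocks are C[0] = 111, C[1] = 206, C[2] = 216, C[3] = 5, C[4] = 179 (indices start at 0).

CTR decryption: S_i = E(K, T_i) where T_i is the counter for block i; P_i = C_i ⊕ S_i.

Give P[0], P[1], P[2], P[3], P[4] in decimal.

P[0]: T = 19, S = E(K, T) = 254; 111 ⊕ 254 = 145.
P[1]: T = 20, S = E(K, T) = 251; 206 ⊕ 251 = 53.
P[2]: T = 21, S = E(K, T) = 252; 216 ⊕ 252 = 36.
P[3]: T = 22, S = E(K, T) = 249; 5 ⊕ 249 = 252.
P[4]: T = 23, S = E(K, T) = 250; 179 ⊕ 250 = 73.

P[0] = 145, P[1] = 53, P[2] = 36, P[3] = 252, P[4] = 73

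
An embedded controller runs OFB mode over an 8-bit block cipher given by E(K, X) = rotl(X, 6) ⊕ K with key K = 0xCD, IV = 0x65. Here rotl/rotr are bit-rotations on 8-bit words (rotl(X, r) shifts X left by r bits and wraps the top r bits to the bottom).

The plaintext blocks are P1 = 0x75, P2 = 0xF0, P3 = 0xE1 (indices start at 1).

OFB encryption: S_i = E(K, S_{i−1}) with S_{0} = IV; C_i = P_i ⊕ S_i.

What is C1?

C1 = 0xE1

C1: S = E(K, 0x65) = 0x94; 0x75 ⊕ 0x94 = 0xE1.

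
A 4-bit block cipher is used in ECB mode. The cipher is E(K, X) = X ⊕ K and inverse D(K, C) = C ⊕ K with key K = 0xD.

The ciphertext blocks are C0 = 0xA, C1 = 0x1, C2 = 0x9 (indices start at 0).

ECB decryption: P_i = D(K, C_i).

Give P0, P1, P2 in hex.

P0 = 0x7, P1 = 0xC, P2 = 0x4

P0: D(K, 0xA) = 0x7.
P1: D(K, 0x1) = 0xC.
P2: D(K, 0x9) = 0x4.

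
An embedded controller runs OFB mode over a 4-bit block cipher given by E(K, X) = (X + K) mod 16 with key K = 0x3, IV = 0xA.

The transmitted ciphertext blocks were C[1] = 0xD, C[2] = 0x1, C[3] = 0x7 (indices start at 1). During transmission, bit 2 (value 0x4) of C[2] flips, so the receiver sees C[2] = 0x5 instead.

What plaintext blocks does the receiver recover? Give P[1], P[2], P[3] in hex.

OFB decryption: S_i = E(K, S_{i−1}) with S_{0} = IV; P_i = C_i ⊕ S_i.
Only C[2] changed, to 0x5. In OFB, a change in C_i flips the same bit in P_i only; the keystream is unaffected. Decrypting the received ciphertext:
P[1]: S = E(K, 0xA) = 0xD; 0xD ⊕ 0xD = 0x0.
P[2]: S = E(K, 0xD) = 0x0; 0x5 ⊕ 0x0 = 0x5.
P[3]: S = E(K, 0x0) = 0x3; 0x7 ⊕ 0x3 = 0x4.
Blocks that differ from the original plaintext: P[2].

P[1] = 0x0, P[2] = 0x5, P[3] = 0x4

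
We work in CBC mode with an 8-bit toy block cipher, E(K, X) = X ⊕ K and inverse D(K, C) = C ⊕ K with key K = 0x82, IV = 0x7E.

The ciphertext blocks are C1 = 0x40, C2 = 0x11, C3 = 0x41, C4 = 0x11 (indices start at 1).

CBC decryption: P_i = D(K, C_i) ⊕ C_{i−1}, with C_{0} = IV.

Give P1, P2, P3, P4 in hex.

P1 = 0xBC, P2 = 0xD3, P3 = 0xD2, P4 = 0xD2

P1: D(K, 0x40) = 0xC2; 0xC2 ⊕ 0x7E = 0xBC.
P2: D(K, 0x11) = 0x93; 0x93 ⊕ 0x40 = 0xD3.
P3: D(K, 0x41) = 0xC3; 0xC3 ⊕ 0x11 = 0xD2.
P4: D(K, 0x11) = 0x93; 0x93 ⊕ 0x41 = 0xD2.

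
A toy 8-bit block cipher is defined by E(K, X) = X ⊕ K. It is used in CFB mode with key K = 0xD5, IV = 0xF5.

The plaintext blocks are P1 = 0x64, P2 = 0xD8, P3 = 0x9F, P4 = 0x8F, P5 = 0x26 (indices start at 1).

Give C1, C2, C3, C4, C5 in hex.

C1 = 0x44, C2 = 0x49, C3 = 0x03, C4 = 0x59, C5 = 0xAA

CFB encryption: C_i = P_i ⊕ E(K, C_{i−1}), with C_{0} = IV.
C1: E(K, 0xF5) = 0x20; 0x64 ⊕ 0x20 = 0x44.
C2: E(K, 0x44) = 0x91; 0xD8 ⊕ 0x91 = 0x49.
C3: E(K, 0x49) = 0x9C; 0x9F ⊕ 0x9C = 0x03.
C4: E(K, 0x03) = 0xD6; 0x8F ⊕ 0xD6 = 0x59.
C5: E(K, 0x59) = 0x8C; 0x26 ⊕ 0x8C = 0xAA.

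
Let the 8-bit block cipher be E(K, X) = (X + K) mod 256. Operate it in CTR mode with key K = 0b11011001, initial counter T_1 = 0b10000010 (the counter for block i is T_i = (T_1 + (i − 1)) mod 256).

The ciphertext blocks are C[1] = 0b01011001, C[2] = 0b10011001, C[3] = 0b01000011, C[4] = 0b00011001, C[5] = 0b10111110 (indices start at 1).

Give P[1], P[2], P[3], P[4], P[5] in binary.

CTR decryption: S_i = E(K, T_i) where T_i is the counter for block i; P_i = C_i ⊕ S_i.
P[1]: T = 0b10000010, S = E(K, T) = 0b01011011; 0b01011001 ⊕ 0b01011011 = 0b00000010.
P[2]: T = 0b10000011, S = E(K, T) = 0b01011100; 0b10011001 ⊕ 0b01011100 = 0b11000101.
P[3]: T = 0b10000100, S = E(K, T) = 0b01011101; 0b01000011 ⊕ 0b01011101 = 0b00011110.
P[4]: T = 0b10000101, S = E(K, T) = 0b01011110; 0b00011001 ⊕ 0b01011110 = 0b01000111.
P[5]: T = 0b10000110, S = E(K, T) = 0b01011111; 0b10111110 ⊕ 0b01011111 = 0b11100001.

P[1] = 0b00000010, P[2] = 0b11000101, P[3] = 0b00011110, P[4] = 0b01000111, P[5] = 0b11100001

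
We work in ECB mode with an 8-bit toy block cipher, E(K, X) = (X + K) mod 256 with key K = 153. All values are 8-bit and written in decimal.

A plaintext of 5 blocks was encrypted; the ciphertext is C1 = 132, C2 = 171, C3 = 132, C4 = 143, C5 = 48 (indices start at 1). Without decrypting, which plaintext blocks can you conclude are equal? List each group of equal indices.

ECB encrypts each block independently with the same key, so equal ciphertext blocks imply equal plaintext blocks.
C1 = C3 = 132, so P1 = P3.

P1 = P3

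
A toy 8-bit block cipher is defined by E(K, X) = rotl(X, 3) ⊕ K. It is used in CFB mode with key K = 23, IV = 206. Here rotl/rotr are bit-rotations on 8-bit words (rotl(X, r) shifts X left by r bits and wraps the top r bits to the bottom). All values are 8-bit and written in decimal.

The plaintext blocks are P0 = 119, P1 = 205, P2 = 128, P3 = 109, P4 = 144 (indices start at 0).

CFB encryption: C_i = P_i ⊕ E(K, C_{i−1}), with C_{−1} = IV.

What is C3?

C3 = 92

C0: E(K, 206) = 97; 119 ⊕ 97 = 22.
C1: E(K, 22) = 167; 205 ⊕ 167 = 106.
C2: E(K, 106) = 68; 128 ⊕ 68 = 196.
C3: E(K, 196) = 49; 109 ⊕ 49 = 92.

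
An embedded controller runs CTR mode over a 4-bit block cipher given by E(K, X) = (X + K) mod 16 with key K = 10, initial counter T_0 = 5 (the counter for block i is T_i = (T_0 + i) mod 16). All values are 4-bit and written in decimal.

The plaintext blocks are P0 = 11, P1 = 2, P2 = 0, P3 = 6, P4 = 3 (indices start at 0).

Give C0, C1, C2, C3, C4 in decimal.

CTR encryption: S_i = E(K, T_i) where T_i is the counter for block i; C_i = P_i ⊕ S_i.
C0: T = 5, S = E(K, T) = 15; 11 ⊕ 15 = 4.
C1: T = 6, S = E(K, T) = 0; 2 ⊕ 0 = 2.
C2: T = 7, S = E(K, T) = 1; 0 ⊕ 1 = 1.
C3: T = 8, S = E(K, T) = 2; 6 ⊕ 2 = 4.
C4: T = 9, S = E(K, T) = 3; 3 ⊕ 3 = 0.

C0 = 4, C1 = 2, C2 = 1, C3 = 4, C4 = 0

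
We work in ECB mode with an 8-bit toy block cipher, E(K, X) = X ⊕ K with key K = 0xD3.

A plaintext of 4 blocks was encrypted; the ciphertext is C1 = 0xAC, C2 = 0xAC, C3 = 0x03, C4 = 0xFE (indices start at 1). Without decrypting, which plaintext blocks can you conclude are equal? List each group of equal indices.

ECB encrypts each block independently with the same key, so equal ciphertext blocks imply equal plaintext blocks.
C1 = C2 = 0xAC, so P1 = P2.

P1 = P2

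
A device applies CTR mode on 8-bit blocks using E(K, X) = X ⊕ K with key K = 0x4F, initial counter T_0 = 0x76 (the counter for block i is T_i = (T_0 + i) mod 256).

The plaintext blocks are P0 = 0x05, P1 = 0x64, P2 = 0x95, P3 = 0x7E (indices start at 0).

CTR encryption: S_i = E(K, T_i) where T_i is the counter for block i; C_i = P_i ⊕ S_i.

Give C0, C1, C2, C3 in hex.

C0: T = 0x76, S = E(K, T) = 0x39; 0x05 ⊕ 0x39 = 0x3C.
C1: T = 0x77, S = E(K, T) = 0x38; 0x64 ⊕ 0x38 = 0x5C.
C2: T = 0x78, S = E(K, T) = 0x37; 0x95 ⊕ 0x37 = 0xA2.
C3: T = 0x79, S = E(K, T) = 0x36; 0x7E ⊕ 0x36 = 0x48.

C0 = 0x3C, C1 = 0x5C, C2 = 0xA2, C3 = 0x48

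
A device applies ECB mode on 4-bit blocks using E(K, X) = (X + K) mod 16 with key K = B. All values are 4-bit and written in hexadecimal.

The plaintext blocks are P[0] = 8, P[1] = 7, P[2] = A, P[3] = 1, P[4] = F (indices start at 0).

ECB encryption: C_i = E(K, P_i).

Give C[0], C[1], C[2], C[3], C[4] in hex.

C[0] = 3, C[1] = 2, C[2] = 5, C[3] = C, C[4] = A

C[0]: E(K, 8) = 3.
C[1]: E(K, 7) = 2.
C[2]: E(K, A) = 5.
C[3]: E(K, 1) = C.
C[4]: E(K, F) = A.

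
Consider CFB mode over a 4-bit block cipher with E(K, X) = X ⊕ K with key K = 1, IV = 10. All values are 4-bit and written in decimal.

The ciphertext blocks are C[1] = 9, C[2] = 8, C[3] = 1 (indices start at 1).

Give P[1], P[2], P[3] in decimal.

P[1] = 2, P[2] = 0, P[3] = 8

CFB decryption: P_i = C_i ⊕ E(K, C_{i−1}), with C_{0} = IV.
P[1]: E(K, 10) = 11; 9 ⊕ 11 = 2.
P[2]: E(K, 9) = 8; 8 ⊕ 8 = 0.
P[3]: E(K, 8) = 9; 1 ⊕ 9 = 8.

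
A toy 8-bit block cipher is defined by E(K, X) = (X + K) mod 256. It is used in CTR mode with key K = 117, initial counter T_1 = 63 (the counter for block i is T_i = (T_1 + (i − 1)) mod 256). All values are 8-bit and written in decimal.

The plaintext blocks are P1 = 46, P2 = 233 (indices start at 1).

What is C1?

CTR encryption: S_i = E(K, T_i) where T_i is the counter for block i; C_i = P_i ⊕ S_i.
C1: T = 63, S = E(K, T) = 180; 46 ⊕ 180 = 154.

C1 = 154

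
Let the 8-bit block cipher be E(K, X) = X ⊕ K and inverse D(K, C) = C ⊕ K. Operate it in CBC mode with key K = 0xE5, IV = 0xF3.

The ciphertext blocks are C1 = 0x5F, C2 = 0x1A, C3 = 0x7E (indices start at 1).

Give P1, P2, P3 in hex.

CBC decryption: P_i = D(K, C_i) ⊕ C_{i−1}, with C_{0} = IV.
P1: D(K, 0x5F) = 0xBA; 0xBA ⊕ 0xF3 = 0x49.
P2: D(K, 0x1A) = 0xFF; 0xFF ⊕ 0x5F = 0xA0.
P3: D(K, 0x7E) = 0x9B; 0x9B ⊕ 0x1A = 0x81.

P1 = 0x49, P2 = 0xA0, P3 = 0x81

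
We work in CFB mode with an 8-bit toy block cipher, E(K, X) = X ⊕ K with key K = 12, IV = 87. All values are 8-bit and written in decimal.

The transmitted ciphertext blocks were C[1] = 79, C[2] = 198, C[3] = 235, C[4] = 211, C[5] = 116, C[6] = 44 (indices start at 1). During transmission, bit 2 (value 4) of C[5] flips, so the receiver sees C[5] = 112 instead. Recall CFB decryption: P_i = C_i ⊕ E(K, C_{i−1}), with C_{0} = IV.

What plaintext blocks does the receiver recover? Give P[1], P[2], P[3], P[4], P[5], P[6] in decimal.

P[1] = 20, P[2] = 133, P[3] = 33, P[4] = 52, P[5] = 175, P[6] = 80

Only C[5] changed, to 112. In CFB, a change in C_i flips the same bit in P_i and garbles P_{i+1}. Decrypting the received ciphertext:
P[1]: E(K, 87) = 91; 79 ⊕ 91 = 20.
P[2]: E(K, 79) = 67; 198 ⊕ 67 = 133.
P[3]: E(K, 198) = 202; 235 ⊕ 202 = 33.
P[4]: E(K, 235) = 231; 211 ⊕ 231 = 52.
P[5]: E(K, 211) = 223; 112 ⊕ 223 = 175.
P[6]: E(K, 112) = 124; 44 ⊕ 124 = 80.
Blocks that differ from the original plaintext: P[5], P[6].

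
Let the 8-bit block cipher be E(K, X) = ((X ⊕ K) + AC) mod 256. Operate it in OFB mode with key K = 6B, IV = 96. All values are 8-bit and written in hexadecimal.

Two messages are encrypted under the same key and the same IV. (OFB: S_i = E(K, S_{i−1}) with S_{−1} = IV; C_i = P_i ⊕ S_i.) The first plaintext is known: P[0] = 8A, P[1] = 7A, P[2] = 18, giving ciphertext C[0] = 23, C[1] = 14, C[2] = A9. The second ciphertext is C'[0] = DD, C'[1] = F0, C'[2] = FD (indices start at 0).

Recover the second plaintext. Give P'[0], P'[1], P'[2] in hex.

In OFB with a reused IV, both messages share the same keystream S_i, so C_i ⊕ C'_i = P_i ⊕ P'_i and thus P'_i = P_i ⊕ C_i ⊕ C'_i.
P'[0]: 8A ⊕ 23 ⊕ DD = 74.
P'[1]: 7A ⊕ 14 ⊕ F0 = 9E.
P'[2]: 18 ⊕ A9 ⊕ FD = 4C.

P'[0] = 74, P'[1] = 9E, P'[2] = 4C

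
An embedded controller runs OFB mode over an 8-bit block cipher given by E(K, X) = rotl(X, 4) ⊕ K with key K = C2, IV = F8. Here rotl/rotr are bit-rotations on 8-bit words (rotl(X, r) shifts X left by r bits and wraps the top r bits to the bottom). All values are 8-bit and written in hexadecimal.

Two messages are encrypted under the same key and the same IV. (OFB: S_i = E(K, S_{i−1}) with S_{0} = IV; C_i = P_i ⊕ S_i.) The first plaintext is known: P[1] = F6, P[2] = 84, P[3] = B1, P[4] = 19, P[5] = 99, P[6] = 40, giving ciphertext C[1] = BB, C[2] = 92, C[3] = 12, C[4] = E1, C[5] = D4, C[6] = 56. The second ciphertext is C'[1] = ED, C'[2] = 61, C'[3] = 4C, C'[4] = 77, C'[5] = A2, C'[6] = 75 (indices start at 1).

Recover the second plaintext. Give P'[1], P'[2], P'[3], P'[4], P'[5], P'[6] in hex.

P'[1] = A0, P'[2] = 77, P'[3] = EF, P'[4] = 8F, P'[5] = EF, P'[6] = 63

In OFB with a reused IV, both messages share the same keystream S_i, so C_i ⊕ C'_i = P_i ⊕ P'_i and thus P'_i = P_i ⊕ C_i ⊕ C'_i.
P'[1]: F6 ⊕ BB ⊕ ED = A0.
P'[2]: 84 ⊕ 92 ⊕ 61 = 77.
P'[3]: B1 ⊕ 12 ⊕ 4C = EF.
P'[4]: 19 ⊕ E1 ⊕ 77 = 8F.
P'[5]: 99 ⊕ D4 ⊕ A2 = EF.
P'[6]: 40 ⊕ 56 ⊕ 75 = 63.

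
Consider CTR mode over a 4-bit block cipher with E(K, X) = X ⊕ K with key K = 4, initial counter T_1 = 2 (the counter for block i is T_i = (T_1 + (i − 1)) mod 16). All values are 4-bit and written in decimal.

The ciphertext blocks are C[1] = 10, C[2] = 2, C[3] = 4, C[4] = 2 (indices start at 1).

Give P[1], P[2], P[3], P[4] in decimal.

CTR decryption: S_i = E(K, T_i) where T_i is the counter for block i; P_i = C_i ⊕ S_i.
P[1]: T = 2, S = E(K, T) = 6; 10 ⊕ 6 = 12.
P[2]: T = 3, S = E(K, T) = 7; 2 ⊕ 7 = 5.
P[3]: T = 4, S = E(K, T) = 0; 4 ⊕ 0 = 4.
P[4]: T = 5, S = E(K, T) = 1; 2 ⊕ 1 = 3.

P[1] = 12, P[2] = 5, P[3] = 4, P[4] = 3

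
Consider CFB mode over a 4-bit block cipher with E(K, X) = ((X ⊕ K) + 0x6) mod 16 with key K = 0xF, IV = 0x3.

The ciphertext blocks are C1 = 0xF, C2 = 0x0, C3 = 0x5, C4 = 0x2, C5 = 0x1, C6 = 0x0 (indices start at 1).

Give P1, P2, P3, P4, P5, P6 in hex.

P1 = 0xD, P2 = 0x6, P3 = 0x0, P4 = 0x2, P5 = 0x2, P6 = 0x4

CFB decryption: P_i = C_i ⊕ E(K, C_{i−1}), with C_{0} = IV.
P1: E(K, 0x3) = 0x2; 0xF ⊕ 0x2 = 0xD.
P2: E(K, 0xF) = 0x6; 0x0 ⊕ 0x6 = 0x6.
P3: E(K, 0x0) = 0x5; 0x5 ⊕ 0x5 = 0x0.
P4: E(K, 0x5) = 0x0; 0x2 ⊕ 0x0 = 0x2.
P5: E(K, 0x2) = 0x3; 0x1 ⊕ 0x3 = 0x2.
P6: E(K, 0x1) = 0x4; 0x0 ⊕ 0x4 = 0x4.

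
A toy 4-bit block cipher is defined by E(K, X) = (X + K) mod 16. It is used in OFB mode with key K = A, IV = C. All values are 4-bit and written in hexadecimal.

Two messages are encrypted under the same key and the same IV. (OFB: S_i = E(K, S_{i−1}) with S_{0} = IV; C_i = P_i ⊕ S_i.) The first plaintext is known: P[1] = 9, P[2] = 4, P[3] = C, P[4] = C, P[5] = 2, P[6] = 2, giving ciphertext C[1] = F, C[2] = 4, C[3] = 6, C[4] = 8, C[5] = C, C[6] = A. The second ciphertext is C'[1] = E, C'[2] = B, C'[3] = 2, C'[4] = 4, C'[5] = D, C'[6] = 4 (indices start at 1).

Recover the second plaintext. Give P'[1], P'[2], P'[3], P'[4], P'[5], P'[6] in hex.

P'[1] = 8, P'[2] = B, P'[3] = 8, P'[4] = 0, P'[5] = 3, P'[6] = C

In OFB with a reused IV, both messages share the same keystream S_i, so C_i ⊕ C'_i = P_i ⊕ P'_i and thus P'_i = P_i ⊕ C_i ⊕ C'_i.
P'[1]: 9 ⊕ F ⊕ E = 8.
P'[2]: 4 ⊕ 4 ⊕ B = B.
P'[3]: C ⊕ 6 ⊕ 2 = 8.
P'[4]: C ⊕ 8 ⊕ 4 = 0.
P'[5]: 2 ⊕ C ⊕ D = 3.
P'[6]: 2 ⊕ A ⊕ 4 = C.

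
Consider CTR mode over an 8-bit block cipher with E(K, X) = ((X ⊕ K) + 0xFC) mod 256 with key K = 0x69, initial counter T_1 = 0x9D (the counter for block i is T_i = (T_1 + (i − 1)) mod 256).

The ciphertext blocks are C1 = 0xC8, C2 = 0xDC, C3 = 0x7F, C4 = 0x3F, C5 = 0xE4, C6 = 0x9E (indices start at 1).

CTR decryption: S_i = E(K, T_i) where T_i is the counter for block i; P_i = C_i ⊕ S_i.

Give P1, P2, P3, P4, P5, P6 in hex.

P1: T = 0x9D, S = E(K, T) = 0xF0; 0xC8 ⊕ 0xF0 = 0x38.
P2: T = 0x9E, S = E(K, T) = 0xF3; 0xDC ⊕ 0xF3 = 0x2F.
P3: T = 0x9F, S = E(K, T) = 0xF2; 0x7F ⊕ 0xF2 = 0x8D.
P4: T = 0xA0, S = E(K, T) = 0xC5; 0x3F ⊕ 0xC5 = 0xFA.
P5: T = 0xA1, S = E(K, T) = 0xC4; 0xE4 ⊕ 0xC4 = 0x20.
P6: T = 0xA2, S = E(K, T) = 0xC7; 0x9E ⊕ 0xC7 = 0x59.

P1 = 0x38, P2 = 0x2F, P3 = 0x8D, P4 = 0xFA, P5 = 0x20, P6 = 0x59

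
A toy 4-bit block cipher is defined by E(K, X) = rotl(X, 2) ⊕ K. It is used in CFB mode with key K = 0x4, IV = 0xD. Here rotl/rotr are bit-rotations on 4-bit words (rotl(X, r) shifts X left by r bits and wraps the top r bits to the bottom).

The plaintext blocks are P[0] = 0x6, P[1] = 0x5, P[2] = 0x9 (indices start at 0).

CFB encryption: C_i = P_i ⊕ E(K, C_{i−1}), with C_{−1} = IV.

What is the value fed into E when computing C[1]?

C[0]: E(K, 0xD) = 0x3; 0x6 ⊕ 0x3 = 0x5.
C[1]: E(K, 0x5) = 0x1; 0x5 ⊕ 0x1 = 0x4.
So the input to E for block [1] is 0x5.

0x5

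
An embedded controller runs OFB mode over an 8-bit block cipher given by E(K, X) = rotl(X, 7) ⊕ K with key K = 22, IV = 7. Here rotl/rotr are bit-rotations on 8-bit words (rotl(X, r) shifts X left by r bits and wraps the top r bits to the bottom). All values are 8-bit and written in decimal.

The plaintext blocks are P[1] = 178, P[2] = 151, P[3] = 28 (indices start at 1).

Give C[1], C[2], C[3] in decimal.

C[1] = 39, C[2] = 75, C[3] = 100

OFB encryption: S_i = E(K, S_{i−1}) with S_{0} = IV; C_i = P_i ⊕ S_i.
C[1]: S = E(K, 7) = 149; 178 ⊕ 149 = 39.
C[2]: S = E(K, 149) = 220; 151 ⊕ 220 = 75.
C[3]: S = E(K, 220) = 120; 28 ⊕ 120 = 100.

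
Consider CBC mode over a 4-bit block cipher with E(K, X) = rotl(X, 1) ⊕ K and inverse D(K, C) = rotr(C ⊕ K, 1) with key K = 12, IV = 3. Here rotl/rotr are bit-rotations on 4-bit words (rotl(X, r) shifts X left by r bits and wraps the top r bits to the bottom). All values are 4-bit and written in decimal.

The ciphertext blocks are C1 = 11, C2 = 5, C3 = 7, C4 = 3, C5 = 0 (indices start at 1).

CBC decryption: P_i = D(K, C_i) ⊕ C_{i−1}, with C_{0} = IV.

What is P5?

P5: D(K, 0) = 6; 6 ⊕ 3 = 5.

P5 = 5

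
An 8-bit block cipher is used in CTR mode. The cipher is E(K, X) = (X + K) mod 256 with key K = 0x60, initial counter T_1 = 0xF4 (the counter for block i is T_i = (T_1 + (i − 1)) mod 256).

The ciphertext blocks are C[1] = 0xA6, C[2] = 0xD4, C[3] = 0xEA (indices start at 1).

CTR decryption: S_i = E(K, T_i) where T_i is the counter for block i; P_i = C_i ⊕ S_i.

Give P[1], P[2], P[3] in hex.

P[1] = 0xF2, P[2] = 0x81, P[3] = 0xBC

P[1]: T = 0xF4, S = E(K, T) = 0x54; 0xA6 ⊕ 0x54 = 0xF2.
P[2]: T = 0xF5, S = E(K, T) = 0x55; 0xD4 ⊕ 0x55 = 0x81.
P[3]: T = 0xF6, S = E(K, T) = 0x56; 0xEA ⊕ 0x56 = 0xBC.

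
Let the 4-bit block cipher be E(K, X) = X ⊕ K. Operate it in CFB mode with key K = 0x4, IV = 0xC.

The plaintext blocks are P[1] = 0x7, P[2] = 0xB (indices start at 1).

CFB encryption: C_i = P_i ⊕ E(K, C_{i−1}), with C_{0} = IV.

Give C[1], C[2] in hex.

C[1] = 0xF, C[2] = 0x0

C[1]: E(K, 0xC) = 0x8; 0x7 ⊕ 0x8 = 0xF.
C[2]: E(K, 0xF) = 0xB; 0xB ⊕ 0xB = 0x0.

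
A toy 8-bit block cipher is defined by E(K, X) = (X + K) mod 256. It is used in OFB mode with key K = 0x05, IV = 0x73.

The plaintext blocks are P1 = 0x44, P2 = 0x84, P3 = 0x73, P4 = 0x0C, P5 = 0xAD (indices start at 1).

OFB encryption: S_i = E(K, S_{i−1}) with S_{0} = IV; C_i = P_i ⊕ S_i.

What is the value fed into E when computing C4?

C1: S = E(K, 0x73) = 0x78; 0x44 ⊕ 0x78 = 0x3C.
C2: S = E(K, 0x78) = 0x7D; 0x84 ⊕ 0x7D = 0xF9.
C3: S = E(K, 0x7D) = 0x82; 0x73 ⊕ 0x82 = 0xF1.
C4: S = E(K, 0x82) = 0x87; 0x0C ⊕ 0x87 = 0x8B.
So the input to E for block 4 is 0x82.

0x82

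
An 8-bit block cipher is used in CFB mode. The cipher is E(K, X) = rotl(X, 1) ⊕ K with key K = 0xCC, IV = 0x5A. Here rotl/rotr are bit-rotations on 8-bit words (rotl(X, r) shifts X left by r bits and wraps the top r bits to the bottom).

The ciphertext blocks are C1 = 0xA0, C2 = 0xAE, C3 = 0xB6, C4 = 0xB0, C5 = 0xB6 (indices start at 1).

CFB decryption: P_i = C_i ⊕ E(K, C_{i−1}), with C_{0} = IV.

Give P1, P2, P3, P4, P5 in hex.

P1: E(K, 0x5A) = 0x78; 0xA0 ⊕ 0x78 = 0xD8.
P2: E(K, 0xA0) = 0x8D; 0xAE ⊕ 0x8D = 0x23.
P3: E(K, 0xAE) = 0x91; 0xB6 ⊕ 0x91 = 0x27.
P4: E(K, 0xB6) = 0xA1; 0xB0 ⊕ 0xA1 = 0x11.
P5: E(K, 0xB0) = 0xAD; 0xB6 ⊕ 0xAD = 0x1B.

P1 = 0xD8, P2 = 0x23, P3 = 0x27, P4 = 0x11, P5 = 0x1B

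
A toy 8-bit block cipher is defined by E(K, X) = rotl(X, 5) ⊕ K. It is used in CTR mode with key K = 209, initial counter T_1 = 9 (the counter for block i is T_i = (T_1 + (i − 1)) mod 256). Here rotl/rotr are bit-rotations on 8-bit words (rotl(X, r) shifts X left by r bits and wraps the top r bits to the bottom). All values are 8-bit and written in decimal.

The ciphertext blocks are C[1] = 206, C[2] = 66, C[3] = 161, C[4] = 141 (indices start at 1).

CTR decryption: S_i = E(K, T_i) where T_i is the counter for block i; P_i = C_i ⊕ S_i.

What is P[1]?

P[1]: T = 9, S = E(K, T) = 240; 206 ⊕ 240 = 62.

P[1] = 62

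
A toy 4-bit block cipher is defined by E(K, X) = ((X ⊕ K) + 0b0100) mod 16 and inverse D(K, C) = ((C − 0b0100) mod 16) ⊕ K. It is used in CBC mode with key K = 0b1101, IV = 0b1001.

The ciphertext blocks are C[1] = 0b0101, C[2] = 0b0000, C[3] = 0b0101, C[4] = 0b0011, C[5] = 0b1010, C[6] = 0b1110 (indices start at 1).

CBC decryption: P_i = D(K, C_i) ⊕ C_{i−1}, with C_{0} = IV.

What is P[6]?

P[6] = 0b1101

P[6]: D(K, 0b1110) = 0b0111; 0b0111 ⊕ 0b1010 = 0b1101.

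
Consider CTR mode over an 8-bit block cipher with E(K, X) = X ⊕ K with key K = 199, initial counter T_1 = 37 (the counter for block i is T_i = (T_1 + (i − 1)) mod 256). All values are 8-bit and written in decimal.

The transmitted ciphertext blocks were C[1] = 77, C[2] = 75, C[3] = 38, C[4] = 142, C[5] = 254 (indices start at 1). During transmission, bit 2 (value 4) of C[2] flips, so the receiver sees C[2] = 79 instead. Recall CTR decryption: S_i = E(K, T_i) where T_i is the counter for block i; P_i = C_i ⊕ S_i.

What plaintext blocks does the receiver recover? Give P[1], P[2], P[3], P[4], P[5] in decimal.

P[1] = 175, P[2] = 174, P[3] = 198, P[4] = 97, P[5] = 16

Only C[2] changed, to 79. In CTR, a change in C_i flips the same bit in P_i only; the keystream is unaffected. Decrypting the received ciphertext:
P[1]: T = 37, S = E(K, T) = 226; 77 ⊕ 226 = 175.
P[2]: T = 38, S = E(K, T) = 225; 79 ⊕ 225 = 174.
P[3]: T = 39, S = E(K, T) = 224; 38 ⊕ 224 = 198.
P[4]: T = 40, S = E(K, T) = 239; 142 ⊕ 239 = 97.
P[5]: T = 41, S = E(K, T) = 238; 254 ⊕ 238 = 16.
Blocks that differ from the original plaintext: P[2].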